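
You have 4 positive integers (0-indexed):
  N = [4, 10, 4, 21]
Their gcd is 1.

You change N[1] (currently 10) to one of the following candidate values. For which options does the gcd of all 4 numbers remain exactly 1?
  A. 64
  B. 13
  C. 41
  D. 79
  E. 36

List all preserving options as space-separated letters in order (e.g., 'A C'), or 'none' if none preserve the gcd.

Answer: A B C D E

Derivation:
Old gcd = 1; gcd of others (without N[1]) = 1
New gcd for candidate v: gcd(1, v). Preserves old gcd iff gcd(1, v) = 1.
  Option A: v=64, gcd(1,64)=1 -> preserves
  Option B: v=13, gcd(1,13)=1 -> preserves
  Option C: v=41, gcd(1,41)=1 -> preserves
  Option D: v=79, gcd(1,79)=1 -> preserves
  Option E: v=36, gcd(1,36)=1 -> preserves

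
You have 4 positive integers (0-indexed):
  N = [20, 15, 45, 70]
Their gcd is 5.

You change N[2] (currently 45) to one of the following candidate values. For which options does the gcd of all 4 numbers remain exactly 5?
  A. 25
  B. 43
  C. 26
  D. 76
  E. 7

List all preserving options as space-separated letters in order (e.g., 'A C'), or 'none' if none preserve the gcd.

Answer: A

Derivation:
Old gcd = 5; gcd of others (without N[2]) = 5
New gcd for candidate v: gcd(5, v). Preserves old gcd iff gcd(5, v) = 5.
  Option A: v=25, gcd(5,25)=5 -> preserves
  Option B: v=43, gcd(5,43)=1 -> changes
  Option C: v=26, gcd(5,26)=1 -> changes
  Option D: v=76, gcd(5,76)=1 -> changes
  Option E: v=7, gcd(5,7)=1 -> changes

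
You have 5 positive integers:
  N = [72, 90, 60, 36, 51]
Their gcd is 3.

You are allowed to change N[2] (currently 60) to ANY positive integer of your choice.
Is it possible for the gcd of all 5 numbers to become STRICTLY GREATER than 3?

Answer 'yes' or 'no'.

Answer: no

Derivation:
Current gcd = 3
gcd of all OTHER numbers (without N[2]=60): gcd([72, 90, 36, 51]) = 3
The new gcd after any change is gcd(3, new_value).
This can be at most 3.
Since 3 = old gcd 3, the gcd can only stay the same or decrease.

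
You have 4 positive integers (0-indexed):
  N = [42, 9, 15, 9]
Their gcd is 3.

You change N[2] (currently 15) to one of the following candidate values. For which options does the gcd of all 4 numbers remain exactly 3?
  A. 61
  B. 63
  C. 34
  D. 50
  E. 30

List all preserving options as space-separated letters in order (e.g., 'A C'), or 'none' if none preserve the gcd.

Answer: B E

Derivation:
Old gcd = 3; gcd of others (without N[2]) = 3
New gcd for candidate v: gcd(3, v). Preserves old gcd iff gcd(3, v) = 3.
  Option A: v=61, gcd(3,61)=1 -> changes
  Option B: v=63, gcd(3,63)=3 -> preserves
  Option C: v=34, gcd(3,34)=1 -> changes
  Option D: v=50, gcd(3,50)=1 -> changes
  Option E: v=30, gcd(3,30)=3 -> preserves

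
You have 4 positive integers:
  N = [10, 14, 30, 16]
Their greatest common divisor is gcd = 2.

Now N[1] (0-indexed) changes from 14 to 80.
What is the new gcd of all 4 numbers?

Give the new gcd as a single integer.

Answer: 2

Derivation:
Numbers: [10, 14, 30, 16], gcd = 2
Change: index 1, 14 -> 80
gcd of the OTHER numbers (without index 1): gcd([10, 30, 16]) = 2
New gcd = gcd(g_others, new_val) = gcd(2, 80) = 2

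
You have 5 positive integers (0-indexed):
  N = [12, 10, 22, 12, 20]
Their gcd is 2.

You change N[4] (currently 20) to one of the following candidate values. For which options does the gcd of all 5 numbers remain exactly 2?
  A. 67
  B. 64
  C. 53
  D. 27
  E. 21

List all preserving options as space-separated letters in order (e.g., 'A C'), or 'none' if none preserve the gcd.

Old gcd = 2; gcd of others (without N[4]) = 2
New gcd for candidate v: gcd(2, v). Preserves old gcd iff gcd(2, v) = 2.
  Option A: v=67, gcd(2,67)=1 -> changes
  Option B: v=64, gcd(2,64)=2 -> preserves
  Option C: v=53, gcd(2,53)=1 -> changes
  Option D: v=27, gcd(2,27)=1 -> changes
  Option E: v=21, gcd(2,21)=1 -> changes

Answer: B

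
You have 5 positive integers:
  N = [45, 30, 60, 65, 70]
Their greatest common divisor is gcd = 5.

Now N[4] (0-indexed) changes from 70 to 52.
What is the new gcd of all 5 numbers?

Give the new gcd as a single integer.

Answer: 1

Derivation:
Numbers: [45, 30, 60, 65, 70], gcd = 5
Change: index 4, 70 -> 52
gcd of the OTHER numbers (without index 4): gcd([45, 30, 60, 65]) = 5
New gcd = gcd(g_others, new_val) = gcd(5, 52) = 1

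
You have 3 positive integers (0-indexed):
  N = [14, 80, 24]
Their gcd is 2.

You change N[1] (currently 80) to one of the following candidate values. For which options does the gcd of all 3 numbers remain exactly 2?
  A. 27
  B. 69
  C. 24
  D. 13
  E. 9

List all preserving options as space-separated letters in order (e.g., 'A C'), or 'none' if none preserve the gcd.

Answer: C

Derivation:
Old gcd = 2; gcd of others (without N[1]) = 2
New gcd for candidate v: gcd(2, v). Preserves old gcd iff gcd(2, v) = 2.
  Option A: v=27, gcd(2,27)=1 -> changes
  Option B: v=69, gcd(2,69)=1 -> changes
  Option C: v=24, gcd(2,24)=2 -> preserves
  Option D: v=13, gcd(2,13)=1 -> changes
  Option E: v=9, gcd(2,9)=1 -> changes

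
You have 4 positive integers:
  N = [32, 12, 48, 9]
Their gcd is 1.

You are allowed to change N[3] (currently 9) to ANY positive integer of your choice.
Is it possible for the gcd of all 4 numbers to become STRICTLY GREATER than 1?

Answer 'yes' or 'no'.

Answer: yes

Derivation:
Current gcd = 1
gcd of all OTHER numbers (without N[3]=9): gcd([32, 12, 48]) = 4
The new gcd after any change is gcd(4, new_value).
This can be at most 4.
Since 4 > old gcd 1, the gcd CAN increase (e.g., set N[3] = 4).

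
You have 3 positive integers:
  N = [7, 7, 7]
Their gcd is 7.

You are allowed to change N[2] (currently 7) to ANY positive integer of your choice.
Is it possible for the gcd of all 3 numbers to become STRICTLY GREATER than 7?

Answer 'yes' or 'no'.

Answer: no

Derivation:
Current gcd = 7
gcd of all OTHER numbers (without N[2]=7): gcd([7, 7]) = 7
The new gcd after any change is gcd(7, new_value).
This can be at most 7.
Since 7 = old gcd 7, the gcd can only stay the same or decrease.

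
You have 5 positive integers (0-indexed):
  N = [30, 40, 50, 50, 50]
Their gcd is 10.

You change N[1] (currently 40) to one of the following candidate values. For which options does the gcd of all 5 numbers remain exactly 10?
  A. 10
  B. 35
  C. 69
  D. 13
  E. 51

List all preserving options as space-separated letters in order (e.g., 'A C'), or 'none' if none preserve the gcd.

Answer: A

Derivation:
Old gcd = 10; gcd of others (without N[1]) = 10
New gcd for candidate v: gcd(10, v). Preserves old gcd iff gcd(10, v) = 10.
  Option A: v=10, gcd(10,10)=10 -> preserves
  Option B: v=35, gcd(10,35)=5 -> changes
  Option C: v=69, gcd(10,69)=1 -> changes
  Option D: v=13, gcd(10,13)=1 -> changes
  Option E: v=51, gcd(10,51)=1 -> changes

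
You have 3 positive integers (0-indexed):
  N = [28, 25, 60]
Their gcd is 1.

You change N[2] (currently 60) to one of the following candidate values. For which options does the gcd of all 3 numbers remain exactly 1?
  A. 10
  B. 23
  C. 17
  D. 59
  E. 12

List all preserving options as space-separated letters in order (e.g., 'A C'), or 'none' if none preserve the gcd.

Answer: A B C D E

Derivation:
Old gcd = 1; gcd of others (without N[2]) = 1
New gcd for candidate v: gcd(1, v). Preserves old gcd iff gcd(1, v) = 1.
  Option A: v=10, gcd(1,10)=1 -> preserves
  Option B: v=23, gcd(1,23)=1 -> preserves
  Option C: v=17, gcd(1,17)=1 -> preserves
  Option D: v=59, gcd(1,59)=1 -> preserves
  Option E: v=12, gcd(1,12)=1 -> preserves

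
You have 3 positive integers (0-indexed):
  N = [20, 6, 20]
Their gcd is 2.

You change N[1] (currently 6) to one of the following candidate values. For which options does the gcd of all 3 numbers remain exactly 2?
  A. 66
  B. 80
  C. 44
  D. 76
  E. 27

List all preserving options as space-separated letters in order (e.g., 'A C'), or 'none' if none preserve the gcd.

Answer: A

Derivation:
Old gcd = 2; gcd of others (without N[1]) = 20
New gcd for candidate v: gcd(20, v). Preserves old gcd iff gcd(20, v) = 2.
  Option A: v=66, gcd(20,66)=2 -> preserves
  Option B: v=80, gcd(20,80)=20 -> changes
  Option C: v=44, gcd(20,44)=4 -> changes
  Option D: v=76, gcd(20,76)=4 -> changes
  Option E: v=27, gcd(20,27)=1 -> changes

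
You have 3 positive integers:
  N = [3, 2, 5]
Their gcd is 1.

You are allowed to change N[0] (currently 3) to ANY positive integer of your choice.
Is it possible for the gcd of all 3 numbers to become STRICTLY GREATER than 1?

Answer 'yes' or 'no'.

Current gcd = 1
gcd of all OTHER numbers (without N[0]=3): gcd([2, 5]) = 1
The new gcd after any change is gcd(1, new_value).
This can be at most 1.
Since 1 = old gcd 1, the gcd can only stay the same or decrease.

Answer: no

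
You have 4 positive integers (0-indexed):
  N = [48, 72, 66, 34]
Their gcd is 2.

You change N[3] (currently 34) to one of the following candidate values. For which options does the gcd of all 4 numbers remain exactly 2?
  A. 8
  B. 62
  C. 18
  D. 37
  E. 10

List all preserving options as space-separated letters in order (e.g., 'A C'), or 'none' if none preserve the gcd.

Answer: A B E

Derivation:
Old gcd = 2; gcd of others (without N[3]) = 6
New gcd for candidate v: gcd(6, v). Preserves old gcd iff gcd(6, v) = 2.
  Option A: v=8, gcd(6,8)=2 -> preserves
  Option B: v=62, gcd(6,62)=2 -> preserves
  Option C: v=18, gcd(6,18)=6 -> changes
  Option D: v=37, gcd(6,37)=1 -> changes
  Option E: v=10, gcd(6,10)=2 -> preserves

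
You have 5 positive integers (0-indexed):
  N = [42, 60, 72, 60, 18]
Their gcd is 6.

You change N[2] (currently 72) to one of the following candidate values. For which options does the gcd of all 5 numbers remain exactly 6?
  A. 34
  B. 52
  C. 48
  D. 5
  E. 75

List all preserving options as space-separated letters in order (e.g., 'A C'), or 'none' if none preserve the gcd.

Old gcd = 6; gcd of others (without N[2]) = 6
New gcd for candidate v: gcd(6, v). Preserves old gcd iff gcd(6, v) = 6.
  Option A: v=34, gcd(6,34)=2 -> changes
  Option B: v=52, gcd(6,52)=2 -> changes
  Option C: v=48, gcd(6,48)=6 -> preserves
  Option D: v=5, gcd(6,5)=1 -> changes
  Option E: v=75, gcd(6,75)=3 -> changes

Answer: C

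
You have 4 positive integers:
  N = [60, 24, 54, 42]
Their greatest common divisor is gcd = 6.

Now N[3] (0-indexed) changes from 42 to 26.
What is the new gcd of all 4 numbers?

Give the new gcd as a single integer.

Numbers: [60, 24, 54, 42], gcd = 6
Change: index 3, 42 -> 26
gcd of the OTHER numbers (without index 3): gcd([60, 24, 54]) = 6
New gcd = gcd(g_others, new_val) = gcd(6, 26) = 2

Answer: 2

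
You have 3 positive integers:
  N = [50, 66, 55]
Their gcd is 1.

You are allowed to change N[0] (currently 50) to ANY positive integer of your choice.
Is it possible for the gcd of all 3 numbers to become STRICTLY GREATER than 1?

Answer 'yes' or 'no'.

Answer: yes

Derivation:
Current gcd = 1
gcd of all OTHER numbers (without N[0]=50): gcd([66, 55]) = 11
The new gcd after any change is gcd(11, new_value).
This can be at most 11.
Since 11 > old gcd 1, the gcd CAN increase (e.g., set N[0] = 11).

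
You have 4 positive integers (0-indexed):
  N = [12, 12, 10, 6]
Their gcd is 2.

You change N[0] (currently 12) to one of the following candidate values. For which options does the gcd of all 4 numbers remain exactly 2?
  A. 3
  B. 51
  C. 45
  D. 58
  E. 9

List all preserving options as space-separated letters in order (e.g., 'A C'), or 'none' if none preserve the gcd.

Answer: D

Derivation:
Old gcd = 2; gcd of others (without N[0]) = 2
New gcd for candidate v: gcd(2, v). Preserves old gcd iff gcd(2, v) = 2.
  Option A: v=3, gcd(2,3)=1 -> changes
  Option B: v=51, gcd(2,51)=1 -> changes
  Option C: v=45, gcd(2,45)=1 -> changes
  Option D: v=58, gcd(2,58)=2 -> preserves
  Option E: v=9, gcd(2,9)=1 -> changes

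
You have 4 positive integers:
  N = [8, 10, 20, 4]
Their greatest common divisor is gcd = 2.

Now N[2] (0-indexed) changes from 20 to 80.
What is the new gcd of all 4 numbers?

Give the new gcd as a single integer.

Numbers: [8, 10, 20, 4], gcd = 2
Change: index 2, 20 -> 80
gcd of the OTHER numbers (without index 2): gcd([8, 10, 4]) = 2
New gcd = gcd(g_others, new_val) = gcd(2, 80) = 2

Answer: 2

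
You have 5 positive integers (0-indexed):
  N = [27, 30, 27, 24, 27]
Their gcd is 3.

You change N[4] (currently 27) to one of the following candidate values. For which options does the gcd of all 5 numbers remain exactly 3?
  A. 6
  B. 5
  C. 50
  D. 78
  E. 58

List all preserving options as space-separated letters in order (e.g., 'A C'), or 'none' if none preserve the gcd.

Old gcd = 3; gcd of others (without N[4]) = 3
New gcd for candidate v: gcd(3, v). Preserves old gcd iff gcd(3, v) = 3.
  Option A: v=6, gcd(3,6)=3 -> preserves
  Option B: v=5, gcd(3,5)=1 -> changes
  Option C: v=50, gcd(3,50)=1 -> changes
  Option D: v=78, gcd(3,78)=3 -> preserves
  Option E: v=58, gcd(3,58)=1 -> changes

Answer: A D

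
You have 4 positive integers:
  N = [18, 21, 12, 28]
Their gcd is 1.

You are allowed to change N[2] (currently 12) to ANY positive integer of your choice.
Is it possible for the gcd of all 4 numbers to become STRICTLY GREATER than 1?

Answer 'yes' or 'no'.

Current gcd = 1
gcd of all OTHER numbers (without N[2]=12): gcd([18, 21, 28]) = 1
The new gcd after any change is gcd(1, new_value).
This can be at most 1.
Since 1 = old gcd 1, the gcd can only stay the same or decrease.

Answer: no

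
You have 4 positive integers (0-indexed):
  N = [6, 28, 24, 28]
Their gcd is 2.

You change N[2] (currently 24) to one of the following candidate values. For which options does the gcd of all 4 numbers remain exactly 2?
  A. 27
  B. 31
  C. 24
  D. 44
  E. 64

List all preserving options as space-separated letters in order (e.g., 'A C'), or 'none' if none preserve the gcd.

Answer: C D E

Derivation:
Old gcd = 2; gcd of others (without N[2]) = 2
New gcd for candidate v: gcd(2, v). Preserves old gcd iff gcd(2, v) = 2.
  Option A: v=27, gcd(2,27)=1 -> changes
  Option B: v=31, gcd(2,31)=1 -> changes
  Option C: v=24, gcd(2,24)=2 -> preserves
  Option D: v=44, gcd(2,44)=2 -> preserves
  Option E: v=64, gcd(2,64)=2 -> preserves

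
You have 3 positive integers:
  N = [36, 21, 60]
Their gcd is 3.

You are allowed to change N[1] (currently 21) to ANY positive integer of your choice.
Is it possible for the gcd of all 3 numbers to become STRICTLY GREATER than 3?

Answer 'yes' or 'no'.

Answer: yes

Derivation:
Current gcd = 3
gcd of all OTHER numbers (without N[1]=21): gcd([36, 60]) = 12
The new gcd after any change is gcd(12, new_value).
This can be at most 12.
Since 12 > old gcd 3, the gcd CAN increase (e.g., set N[1] = 12).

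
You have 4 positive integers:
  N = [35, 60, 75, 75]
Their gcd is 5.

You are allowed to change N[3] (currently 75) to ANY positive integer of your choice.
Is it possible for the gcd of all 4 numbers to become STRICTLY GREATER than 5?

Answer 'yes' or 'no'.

Current gcd = 5
gcd of all OTHER numbers (without N[3]=75): gcd([35, 60, 75]) = 5
The new gcd after any change is gcd(5, new_value).
This can be at most 5.
Since 5 = old gcd 5, the gcd can only stay the same or decrease.

Answer: no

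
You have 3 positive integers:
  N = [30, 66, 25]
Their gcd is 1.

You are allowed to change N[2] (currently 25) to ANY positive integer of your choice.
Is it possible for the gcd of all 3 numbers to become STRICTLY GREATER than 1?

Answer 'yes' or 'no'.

Current gcd = 1
gcd of all OTHER numbers (without N[2]=25): gcd([30, 66]) = 6
The new gcd after any change is gcd(6, new_value).
This can be at most 6.
Since 6 > old gcd 1, the gcd CAN increase (e.g., set N[2] = 6).

Answer: yes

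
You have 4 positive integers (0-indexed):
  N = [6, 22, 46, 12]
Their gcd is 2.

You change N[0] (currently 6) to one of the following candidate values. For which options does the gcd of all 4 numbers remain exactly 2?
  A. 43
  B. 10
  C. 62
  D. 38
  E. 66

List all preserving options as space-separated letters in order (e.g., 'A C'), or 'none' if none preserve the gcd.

Answer: B C D E

Derivation:
Old gcd = 2; gcd of others (without N[0]) = 2
New gcd for candidate v: gcd(2, v). Preserves old gcd iff gcd(2, v) = 2.
  Option A: v=43, gcd(2,43)=1 -> changes
  Option B: v=10, gcd(2,10)=2 -> preserves
  Option C: v=62, gcd(2,62)=2 -> preserves
  Option D: v=38, gcd(2,38)=2 -> preserves
  Option E: v=66, gcd(2,66)=2 -> preserves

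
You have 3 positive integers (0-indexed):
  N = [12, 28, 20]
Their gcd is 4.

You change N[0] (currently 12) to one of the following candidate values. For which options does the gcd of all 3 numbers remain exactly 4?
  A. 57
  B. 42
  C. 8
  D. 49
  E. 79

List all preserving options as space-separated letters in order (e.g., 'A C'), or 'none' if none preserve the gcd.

Answer: C

Derivation:
Old gcd = 4; gcd of others (without N[0]) = 4
New gcd for candidate v: gcd(4, v). Preserves old gcd iff gcd(4, v) = 4.
  Option A: v=57, gcd(4,57)=1 -> changes
  Option B: v=42, gcd(4,42)=2 -> changes
  Option C: v=8, gcd(4,8)=4 -> preserves
  Option D: v=49, gcd(4,49)=1 -> changes
  Option E: v=79, gcd(4,79)=1 -> changes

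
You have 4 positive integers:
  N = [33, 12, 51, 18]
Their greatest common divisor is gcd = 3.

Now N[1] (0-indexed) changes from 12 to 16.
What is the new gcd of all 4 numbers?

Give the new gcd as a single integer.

Numbers: [33, 12, 51, 18], gcd = 3
Change: index 1, 12 -> 16
gcd of the OTHER numbers (without index 1): gcd([33, 51, 18]) = 3
New gcd = gcd(g_others, new_val) = gcd(3, 16) = 1

Answer: 1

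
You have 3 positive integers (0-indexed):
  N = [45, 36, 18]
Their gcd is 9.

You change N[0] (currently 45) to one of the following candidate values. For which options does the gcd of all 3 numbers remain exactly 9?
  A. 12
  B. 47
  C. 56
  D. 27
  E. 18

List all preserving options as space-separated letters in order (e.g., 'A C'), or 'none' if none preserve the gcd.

Answer: D

Derivation:
Old gcd = 9; gcd of others (without N[0]) = 18
New gcd for candidate v: gcd(18, v). Preserves old gcd iff gcd(18, v) = 9.
  Option A: v=12, gcd(18,12)=6 -> changes
  Option B: v=47, gcd(18,47)=1 -> changes
  Option C: v=56, gcd(18,56)=2 -> changes
  Option D: v=27, gcd(18,27)=9 -> preserves
  Option E: v=18, gcd(18,18)=18 -> changes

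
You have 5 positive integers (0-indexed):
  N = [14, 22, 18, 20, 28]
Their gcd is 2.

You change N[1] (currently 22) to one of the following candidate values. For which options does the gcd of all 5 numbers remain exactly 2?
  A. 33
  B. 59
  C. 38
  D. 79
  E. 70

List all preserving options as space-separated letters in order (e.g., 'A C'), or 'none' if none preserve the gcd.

Old gcd = 2; gcd of others (without N[1]) = 2
New gcd for candidate v: gcd(2, v). Preserves old gcd iff gcd(2, v) = 2.
  Option A: v=33, gcd(2,33)=1 -> changes
  Option B: v=59, gcd(2,59)=1 -> changes
  Option C: v=38, gcd(2,38)=2 -> preserves
  Option D: v=79, gcd(2,79)=1 -> changes
  Option E: v=70, gcd(2,70)=2 -> preserves

Answer: C E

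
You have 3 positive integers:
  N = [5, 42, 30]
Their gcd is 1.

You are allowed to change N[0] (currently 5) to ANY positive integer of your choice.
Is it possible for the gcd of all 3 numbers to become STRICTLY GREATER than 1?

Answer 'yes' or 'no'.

Answer: yes

Derivation:
Current gcd = 1
gcd of all OTHER numbers (without N[0]=5): gcd([42, 30]) = 6
The new gcd after any change is gcd(6, new_value).
This can be at most 6.
Since 6 > old gcd 1, the gcd CAN increase (e.g., set N[0] = 6).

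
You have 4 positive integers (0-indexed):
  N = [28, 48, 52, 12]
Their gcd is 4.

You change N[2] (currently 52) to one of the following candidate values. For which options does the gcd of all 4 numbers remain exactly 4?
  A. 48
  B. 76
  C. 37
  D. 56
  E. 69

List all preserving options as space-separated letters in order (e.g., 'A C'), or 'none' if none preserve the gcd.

Answer: A B D

Derivation:
Old gcd = 4; gcd of others (without N[2]) = 4
New gcd for candidate v: gcd(4, v). Preserves old gcd iff gcd(4, v) = 4.
  Option A: v=48, gcd(4,48)=4 -> preserves
  Option B: v=76, gcd(4,76)=4 -> preserves
  Option C: v=37, gcd(4,37)=1 -> changes
  Option D: v=56, gcd(4,56)=4 -> preserves
  Option E: v=69, gcd(4,69)=1 -> changes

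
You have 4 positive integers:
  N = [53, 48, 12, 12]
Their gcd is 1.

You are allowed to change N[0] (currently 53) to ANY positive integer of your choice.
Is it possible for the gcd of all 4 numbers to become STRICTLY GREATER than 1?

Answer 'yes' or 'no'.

Answer: yes

Derivation:
Current gcd = 1
gcd of all OTHER numbers (without N[0]=53): gcd([48, 12, 12]) = 12
The new gcd after any change is gcd(12, new_value).
This can be at most 12.
Since 12 > old gcd 1, the gcd CAN increase (e.g., set N[0] = 12).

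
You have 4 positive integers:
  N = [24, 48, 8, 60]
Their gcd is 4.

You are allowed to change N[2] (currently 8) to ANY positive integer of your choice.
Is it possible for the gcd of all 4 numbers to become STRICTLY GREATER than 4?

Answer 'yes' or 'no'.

Current gcd = 4
gcd of all OTHER numbers (without N[2]=8): gcd([24, 48, 60]) = 12
The new gcd after any change is gcd(12, new_value).
This can be at most 12.
Since 12 > old gcd 4, the gcd CAN increase (e.g., set N[2] = 12).

Answer: yes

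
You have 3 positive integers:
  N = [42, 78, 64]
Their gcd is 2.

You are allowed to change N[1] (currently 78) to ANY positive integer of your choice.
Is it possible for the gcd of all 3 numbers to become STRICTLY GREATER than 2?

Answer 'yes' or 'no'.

Answer: no

Derivation:
Current gcd = 2
gcd of all OTHER numbers (without N[1]=78): gcd([42, 64]) = 2
The new gcd after any change is gcd(2, new_value).
This can be at most 2.
Since 2 = old gcd 2, the gcd can only stay the same or decrease.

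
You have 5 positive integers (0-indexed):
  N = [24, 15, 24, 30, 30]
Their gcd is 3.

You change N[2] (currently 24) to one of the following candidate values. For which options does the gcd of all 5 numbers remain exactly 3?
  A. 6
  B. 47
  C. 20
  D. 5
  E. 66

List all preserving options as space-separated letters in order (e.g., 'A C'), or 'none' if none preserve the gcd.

Old gcd = 3; gcd of others (without N[2]) = 3
New gcd for candidate v: gcd(3, v). Preserves old gcd iff gcd(3, v) = 3.
  Option A: v=6, gcd(3,6)=3 -> preserves
  Option B: v=47, gcd(3,47)=1 -> changes
  Option C: v=20, gcd(3,20)=1 -> changes
  Option D: v=5, gcd(3,5)=1 -> changes
  Option E: v=66, gcd(3,66)=3 -> preserves

Answer: A E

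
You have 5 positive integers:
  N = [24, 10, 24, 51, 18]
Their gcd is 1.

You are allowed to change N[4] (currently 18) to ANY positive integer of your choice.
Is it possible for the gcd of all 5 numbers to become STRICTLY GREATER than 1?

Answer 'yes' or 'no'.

Answer: no

Derivation:
Current gcd = 1
gcd of all OTHER numbers (without N[4]=18): gcd([24, 10, 24, 51]) = 1
The new gcd after any change is gcd(1, new_value).
This can be at most 1.
Since 1 = old gcd 1, the gcd can only stay the same or decrease.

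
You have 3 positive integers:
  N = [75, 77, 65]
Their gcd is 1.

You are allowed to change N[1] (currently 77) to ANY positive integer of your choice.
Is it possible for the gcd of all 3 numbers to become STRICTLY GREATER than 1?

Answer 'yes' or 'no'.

Current gcd = 1
gcd of all OTHER numbers (without N[1]=77): gcd([75, 65]) = 5
The new gcd after any change is gcd(5, new_value).
This can be at most 5.
Since 5 > old gcd 1, the gcd CAN increase (e.g., set N[1] = 5).

Answer: yes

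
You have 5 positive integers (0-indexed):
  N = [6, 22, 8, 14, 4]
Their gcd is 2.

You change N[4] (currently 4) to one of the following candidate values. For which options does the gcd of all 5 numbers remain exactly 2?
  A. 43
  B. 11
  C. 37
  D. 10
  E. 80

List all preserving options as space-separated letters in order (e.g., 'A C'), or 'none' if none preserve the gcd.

Old gcd = 2; gcd of others (without N[4]) = 2
New gcd for candidate v: gcd(2, v). Preserves old gcd iff gcd(2, v) = 2.
  Option A: v=43, gcd(2,43)=1 -> changes
  Option B: v=11, gcd(2,11)=1 -> changes
  Option C: v=37, gcd(2,37)=1 -> changes
  Option D: v=10, gcd(2,10)=2 -> preserves
  Option E: v=80, gcd(2,80)=2 -> preserves

Answer: D E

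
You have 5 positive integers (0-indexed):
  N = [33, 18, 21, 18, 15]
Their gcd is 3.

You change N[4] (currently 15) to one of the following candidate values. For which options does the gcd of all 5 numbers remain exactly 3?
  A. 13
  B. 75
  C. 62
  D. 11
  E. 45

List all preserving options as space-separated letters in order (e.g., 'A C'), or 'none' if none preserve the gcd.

Answer: B E

Derivation:
Old gcd = 3; gcd of others (without N[4]) = 3
New gcd for candidate v: gcd(3, v). Preserves old gcd iff gcd(3, v) = 3.
  Option A: v=13, gcd(3,13)=1 -> changes
  Option B: v=75, gcd(3,75)=3 -> preserves
  Option C: v=62, gcd(3,62)=1 -> changes
  Option D: v=11, gcd(3,11)=1 -> changes
  Option E: v=45, gcd(3,45)=3 -> preserves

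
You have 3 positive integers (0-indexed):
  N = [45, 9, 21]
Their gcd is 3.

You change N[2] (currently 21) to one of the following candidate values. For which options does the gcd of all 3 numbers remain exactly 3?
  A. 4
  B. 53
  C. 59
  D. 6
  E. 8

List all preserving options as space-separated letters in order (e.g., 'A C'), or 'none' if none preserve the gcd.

Old gcd = 3; gcd of others (without N[2]) = 9
New gcd for candidate v: gcd(9, v). Preserves old gcd iff gcd(9, v) = 3.
  Option A: v=4, gcd(9,4)=1 -> changes
  Option B: v=53, gcd(9,53)=1 -> changes
  Option C: v=59, gcd(9,59)=1 -> changes
  Option D: v=6, gcd(9,6)=3 -> preserves
  Option E: v=8, gcd(9,8)=1 -> changes

Answer: D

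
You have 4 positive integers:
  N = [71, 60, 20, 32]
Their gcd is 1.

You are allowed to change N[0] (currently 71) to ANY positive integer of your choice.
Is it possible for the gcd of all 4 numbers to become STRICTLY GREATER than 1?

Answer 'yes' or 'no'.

Current gcd = 1
gcd of all OTHER numbers (without N[0]=71): gcd([60, 20, 32]) = 4
The new gcd after any change is gcd(4, new_value).
This can be at most 4.
Since 4 > old gcd 1, the gcd CAN increase (e.g., set N[0] = 4).

Answer: yes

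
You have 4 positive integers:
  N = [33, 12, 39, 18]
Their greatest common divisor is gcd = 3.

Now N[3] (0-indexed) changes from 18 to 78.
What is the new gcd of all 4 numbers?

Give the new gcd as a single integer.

Numbers: [33, 12, 39, 18], gcd = 3
Change: index 3, 18 -> 78
gcd of the OTHER numbers (without index 3): gcd([33, 12, 39]) = 3
New gcd = gcd(g_others, new_val) = gcd(3, 78) = 3

Answer: 3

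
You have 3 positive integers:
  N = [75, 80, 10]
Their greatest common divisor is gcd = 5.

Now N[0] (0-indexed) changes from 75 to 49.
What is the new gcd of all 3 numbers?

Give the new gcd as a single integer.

Numbers: [75, 80, 10], gcd = 5
Change: index 0, 75 -> 49
gcd of the OTHER numbers (without index 0): gcd([80, 10]) = 10
New gcd = gcd(g_others, new_val) = gcd(10, 49) = 1

Answer: 1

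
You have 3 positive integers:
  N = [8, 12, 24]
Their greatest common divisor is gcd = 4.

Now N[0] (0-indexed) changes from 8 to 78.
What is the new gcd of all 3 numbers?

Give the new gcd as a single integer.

Answer: 6

Derivation:
Numbers: [8, 12, 24], gcd = 4
Change: index 0, 8 -> 78
gcd of the OTHER numbers (without index 0): gcd([12, 24]) = 12
New gcd = gcd(g_others, new_val) = gcd(12, 78) = 6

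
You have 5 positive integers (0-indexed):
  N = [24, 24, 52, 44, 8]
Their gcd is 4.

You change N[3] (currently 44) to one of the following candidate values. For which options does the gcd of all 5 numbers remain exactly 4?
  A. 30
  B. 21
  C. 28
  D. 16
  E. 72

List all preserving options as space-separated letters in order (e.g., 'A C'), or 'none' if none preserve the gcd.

Answer: C D E

Derivation:
Old gcd = 4; gcd of others (without N[3]) = 4
New gcd for candidate v: gcd(4, v). Preserves old gcd iff gcd(4, v) = 4.
  Option A: v=30, gcd(4,30)=2 -> changes
  Option B: v=21, gcd(4,21)=1 -> changes
  Option C: v=28, gcd(4,28)=4 -> preserves
  Option D: v=16, gcd(4,16)=4 -> preserves
  Option E: v=72, gcd(4,72)=4 -> preserves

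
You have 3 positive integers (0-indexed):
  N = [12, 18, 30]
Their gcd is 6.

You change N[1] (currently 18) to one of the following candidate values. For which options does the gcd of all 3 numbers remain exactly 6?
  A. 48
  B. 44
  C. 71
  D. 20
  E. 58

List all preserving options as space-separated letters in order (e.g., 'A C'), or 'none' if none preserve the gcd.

Old gcd = 6; gcd of others (without N[1]) = 6
New gcd for candidate v: gcd(6, v). Preserves old gcd iff gcd(6, v) = 6.
  Option A: v=48, gcd(6,48)=6 -> preserves
  Option B: v=44, gcd(6,44)=2 -> changes
  Option C: v=71, gcd(6,71)=1 -> changes
  Option D: v=20, gcd(6,20)=2 -> changes
  Option E: v=58, gcd(6,58)=2 -> changes

Answer: A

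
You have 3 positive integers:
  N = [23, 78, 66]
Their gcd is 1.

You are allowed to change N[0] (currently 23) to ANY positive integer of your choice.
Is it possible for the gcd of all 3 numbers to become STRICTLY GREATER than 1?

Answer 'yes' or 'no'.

Current gcd = 1
gcd of all OTHER numbers (without N[0]=23): gcd([78, 66]) = 6
The new gcd after any change is gcd(6, new_value).
This can be at most 6.
Since 6 > old gcd 1, the gcd CAN increase (e.g., set N[0] = 6).

Answer: yes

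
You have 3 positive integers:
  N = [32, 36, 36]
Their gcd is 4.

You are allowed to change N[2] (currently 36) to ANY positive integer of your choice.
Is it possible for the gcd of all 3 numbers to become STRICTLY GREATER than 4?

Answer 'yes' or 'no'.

Answer: no

Derivation:
Current gcd = 4
gcd of all OTHER numbers (without N[2]=36): gcd([32, 36]) = 4
The new gcd after any change is gcd(4, new_value).
This can be at most 4.
Since 4 = old gcd 4, the gcd can only stay the same or decrease.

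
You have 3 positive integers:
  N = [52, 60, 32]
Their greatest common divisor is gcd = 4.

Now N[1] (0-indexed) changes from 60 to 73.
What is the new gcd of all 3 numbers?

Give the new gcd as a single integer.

Answer: 1

Derivation:
Numbers: [52, 60, 32], gcd = 4
Change: index 1, 60 -> 73
gcd of the OTHER numbers (without index 1): gcd([52, 32]) = 4
New gcd = gcd(g_others, new_val) = gcd(4, 73) = 1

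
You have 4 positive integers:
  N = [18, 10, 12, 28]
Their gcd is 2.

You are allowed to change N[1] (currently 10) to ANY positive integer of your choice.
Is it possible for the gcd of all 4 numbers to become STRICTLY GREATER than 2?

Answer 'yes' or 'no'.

Answer: no

Derivation:
Current gcd = 2
gcd of all OTHER numbers (without N[1]=10): gcd([18, 12, 28]) = 2
The new gcd after any change is gcd(2, new_value).
This can be at most 2.
Since 2 = old gcd 2, the gcd can only stay the same or decrease.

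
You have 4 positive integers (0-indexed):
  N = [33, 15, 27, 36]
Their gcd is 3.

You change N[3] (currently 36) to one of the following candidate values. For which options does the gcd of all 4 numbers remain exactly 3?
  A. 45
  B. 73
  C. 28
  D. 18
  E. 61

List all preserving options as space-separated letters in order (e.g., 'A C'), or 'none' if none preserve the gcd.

Old gcd = 3; gcd of others (without N[3]) = 3
New gcd for candidate v: gcd(3, v). Preserves old gcd iff gcd(3, v) = 3.
  Option A: v=45, gcd(3,45)=3 -> preserves
  Option B: v=73, gcd(3,73)=1 -> changes
  Option C: v=28, gcd(3,28)=1 -> changes
  Option D: v=18, gcd(3,18)=3 -> preserves
  Option E: v=61, gcd(3,61)=1 -> changes

Answer: A D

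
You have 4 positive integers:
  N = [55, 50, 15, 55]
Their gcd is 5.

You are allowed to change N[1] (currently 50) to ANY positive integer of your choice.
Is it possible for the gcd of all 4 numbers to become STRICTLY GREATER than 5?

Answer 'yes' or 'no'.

Answer: no

Derivation:
Current gcd = 5
gcd of all OTHER numbers (without N[1]=50): gcd([55, 15, 55]) = 5
The new gcd after any change is gcd(5, new_value).
This can be at most 5.
Since 5 = old gcd 5, the gcd can only stay the same or decrease.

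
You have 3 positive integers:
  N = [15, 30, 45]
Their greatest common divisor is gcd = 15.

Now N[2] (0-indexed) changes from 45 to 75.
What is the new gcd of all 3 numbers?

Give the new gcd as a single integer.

Numbers: [15, 30, 45], gcd = 15
Change: index 2, 45 -> 75
gcd of the OTHER numbers (without index 2): gcd([15, 30]) = 15
New gcd = gcd(g_others, new_val) = gcd(15, 75) = 15

Answer: 15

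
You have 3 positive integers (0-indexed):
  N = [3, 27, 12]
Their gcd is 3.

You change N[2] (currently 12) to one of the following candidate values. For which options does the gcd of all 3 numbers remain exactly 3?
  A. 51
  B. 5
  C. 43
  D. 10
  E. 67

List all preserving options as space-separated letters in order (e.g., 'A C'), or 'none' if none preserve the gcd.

Old gcd = 3; gcd of others (without N[2]) = 3
New gcd for candidate v: gcd(3, v). Preserves old gcd iff gcd(3, v) = 3.
  Option A: v=51, gcd(3,51)=3 -> preserves
  Option B: v=5, gcd(3,5)=1 -> changes
  Option C: v=43, gcd(3,43)=1 -> changes
  Option D: v=10, gcd(3,10)=1 -> changes
  Option E: v=67, gcd(3,67)=1 -> changes

Answer: A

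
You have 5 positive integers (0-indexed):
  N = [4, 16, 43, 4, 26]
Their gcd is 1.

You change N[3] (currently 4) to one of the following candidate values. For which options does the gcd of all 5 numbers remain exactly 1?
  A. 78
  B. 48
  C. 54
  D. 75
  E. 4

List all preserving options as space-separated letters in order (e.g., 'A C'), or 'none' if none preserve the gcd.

Answer: A B C D E

Derivation:
Old gcd = 1; gcd of others (without N[3]) = 1
New gcd for candidate v: gcd(1, v). Preserves old gcd iff gcd(1, v) = 1.
  Option A: v=78, gcd(1,78)=1 -> preserves
  Option B: v=48, gcd(1,48)=1 -> preserves
  Option C: v=54, gcd(1,54)=1 -> preserves
  Option D: v=75, gcd(1,75)=1 -> preserves
  Option E: v=4, gcd(1,4)=1 -> preserves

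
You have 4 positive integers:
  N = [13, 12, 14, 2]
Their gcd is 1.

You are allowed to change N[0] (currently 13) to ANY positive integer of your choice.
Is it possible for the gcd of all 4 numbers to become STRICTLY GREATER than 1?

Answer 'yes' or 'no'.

Answer: yes

Derivation:
Current gcd = 1
gcd of all OTHER numbers (without N[0]=13): gcd([12, 14, 2]) = 2
The new gcd after any change is gcd(2, new_value).
This can be at most 2.
Since 2 > old gcd 1, the gcd CAN increase (e.g., set N[0] = 2).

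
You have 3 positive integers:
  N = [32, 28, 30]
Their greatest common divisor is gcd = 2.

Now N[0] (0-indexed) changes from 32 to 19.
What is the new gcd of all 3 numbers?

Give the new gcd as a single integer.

Numbers: [32, 28, 30], gcd = 2
Change: index 0, 32 -> 19
gcd of the OTHER numbers (without index 0): gcd([28, 30]) = 2
New gcd = gcd(g_others, new_val) = gcd(2, 19) = 1

Answer: 1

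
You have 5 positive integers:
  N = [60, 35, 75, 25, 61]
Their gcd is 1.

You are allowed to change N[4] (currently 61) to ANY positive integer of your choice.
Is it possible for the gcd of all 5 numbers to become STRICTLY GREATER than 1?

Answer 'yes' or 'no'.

Answer: yes

Derivation:
Current gcd = 1
gcd of all OTHER numbers (without N[4]=61): gcd([60, 35, 75, 25]) = 5
The new gcd after any change is gcd(5, new_value).
This can be at most 5.
Since 5 > old gcd 1, the gcd CAN increase (e.g., set N[4] = 5).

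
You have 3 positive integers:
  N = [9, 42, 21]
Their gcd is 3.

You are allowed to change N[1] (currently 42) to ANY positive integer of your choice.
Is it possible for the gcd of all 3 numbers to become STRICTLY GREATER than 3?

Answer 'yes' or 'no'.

Answer: no

Derivation:
Current gcd = 3
gcd of all OTHER numbers (without N[1]=42): gcd([9, 21]) = 3
The new gcd after any change is gcd(3, new_value).
This can be at most 3.
Since 3 = old gcd 3, the gcd can only stay the same or decrease.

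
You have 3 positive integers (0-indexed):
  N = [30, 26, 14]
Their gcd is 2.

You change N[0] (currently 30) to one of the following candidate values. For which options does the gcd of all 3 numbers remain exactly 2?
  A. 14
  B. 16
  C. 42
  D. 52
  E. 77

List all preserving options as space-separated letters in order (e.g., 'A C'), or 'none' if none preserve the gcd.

Old gcd = 2; gcd of others (without N[0]) = 2
New gcd for candidate v: gcd(2, v). Preserves old gcd iff gcd(2, v) = 2.
  Option A: v=14, gcd(2,14)=2 -> preserves
  Option B: v=16, gcd(2,16)=2 -> preserves
  Option C: v=42, gcd(2,42)=2 -> preserves
  Option D: v=52, gcd(2,52)=2 -> preserves
  Option E: v=77, gcd(2,77)=1 -> changes

Answer: A B C D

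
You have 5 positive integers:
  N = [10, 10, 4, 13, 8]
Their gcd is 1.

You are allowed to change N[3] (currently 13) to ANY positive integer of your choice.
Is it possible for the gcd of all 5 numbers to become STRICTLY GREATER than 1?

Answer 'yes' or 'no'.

Answer: yes

Derivation:
Current gcd = 1
gcd of all OTHER numbers (without N[3]=13): gcd([10, 10, 4, 8]) = 2
The new gcd after any change is gcd(2, new_value).
This can be at most 2.
Since 2 > old gcd 1, the gcd CAN increase (e.g., set N[3] = 2).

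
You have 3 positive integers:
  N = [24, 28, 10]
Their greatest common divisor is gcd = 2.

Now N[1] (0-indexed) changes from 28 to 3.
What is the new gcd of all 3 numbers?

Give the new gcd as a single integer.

Numbers: [24, 28, 10], gcd = 2
Change: index 1, 28 -> 3
gcd of the OTHER numbers (without index 1): gcd([24, 10]) = 2
New gcd = gcd(g_others, new_val) = gcd(2, 3) = 1

Answer: 1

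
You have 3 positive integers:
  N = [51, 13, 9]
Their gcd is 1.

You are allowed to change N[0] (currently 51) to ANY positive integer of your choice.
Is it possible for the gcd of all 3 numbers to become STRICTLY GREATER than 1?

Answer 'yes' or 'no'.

Answer: no

Derivation:
Current gcd = 1
gcd of all OTHER numbers (without N[0]=51): gcd([13, 9]) = 1
The new gcd after any change is gcd(1, new_value).
This can be at most 1.
Since 1 = old gcd 1, the gcd can only stay the same or decrease.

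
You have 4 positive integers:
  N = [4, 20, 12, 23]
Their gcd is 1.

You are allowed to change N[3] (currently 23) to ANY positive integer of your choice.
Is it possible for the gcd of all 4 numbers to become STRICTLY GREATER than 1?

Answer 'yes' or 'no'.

Answer: yes

Derivation:
Current gcd = 1
gcd of all OTHER numbers (without N[3]=23): gcd([4, 20, 12]) = 4
The new gcd after any change is gcd(4, new_value).
This can be at most 4.
Since 4 > old gcd 1, the gcd CAN increase (e.g., set N[3] = 4).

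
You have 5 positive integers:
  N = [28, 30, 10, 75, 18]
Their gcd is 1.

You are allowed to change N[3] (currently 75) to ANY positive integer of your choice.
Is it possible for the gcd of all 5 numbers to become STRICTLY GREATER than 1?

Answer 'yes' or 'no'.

Current gcd = 1
gcd of all OTHER numbers (without N[3]=75): gcd([28, 30, 10, 18]) = 2
The new gcd after any change is gcd(2, new_value).
This can be at most 2.
Since 2 > old gcd 1, the gcd CAN increase (e.g., set N[3] = 2).

Answer: yes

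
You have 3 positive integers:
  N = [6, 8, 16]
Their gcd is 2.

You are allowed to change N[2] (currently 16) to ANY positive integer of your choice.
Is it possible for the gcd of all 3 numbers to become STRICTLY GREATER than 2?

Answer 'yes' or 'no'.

Answer: no

Derivation:
Current gcd = 2
gcd of all OTHER numbers (without N[2]=16): gcd([6, 8]) = 2
The new gcd after any change is gcd(2, new_value).
This can be at most 2.
Since 2 = old gcd 2, the gcd can only stay the same or decrease.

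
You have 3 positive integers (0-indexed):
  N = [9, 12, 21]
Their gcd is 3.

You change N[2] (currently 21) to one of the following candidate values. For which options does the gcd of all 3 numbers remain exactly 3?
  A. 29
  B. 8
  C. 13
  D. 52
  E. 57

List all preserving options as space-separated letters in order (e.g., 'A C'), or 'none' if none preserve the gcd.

Answer: E

Derivation:
Old gcd = 3; gcd of others (without N[2]) = 3
New gcd for candidate v: gcd(3, v). Preserves old gcd iff gcd(3, v) = 3.
  Option A: v=29, gcd(3,29)=1 -> changes
  Option B: v=8, gcd(3,8)=1 -> changes
  Option C: v=13, gcd(3,13)=1 -> changes
  Option D: v=52, gcd(3,52)=1 -> changes
  Option E: v=57, gcd(3,57)=3 -> preserves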